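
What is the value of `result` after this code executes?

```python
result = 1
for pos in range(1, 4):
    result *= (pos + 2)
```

Let's trace through this code step by step.

Initialize: result = 1
Entering loop: for pos in range(1, 4):

After execution: result = 60
60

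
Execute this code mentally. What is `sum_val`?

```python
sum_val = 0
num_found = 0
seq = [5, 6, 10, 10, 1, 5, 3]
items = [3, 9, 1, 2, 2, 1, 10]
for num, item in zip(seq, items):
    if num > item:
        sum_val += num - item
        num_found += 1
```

Let's trace through this code step by step.

Initialize: sum_val = 0
Initialize: num_found = 0
Initialize: seq = [5, 6, 10, 10, 1, 5, 3]
Initialize: items = [3, 9, 1, 2, 2, 1, 10]
Entering loop: for num, item in zip(seq, items):

After execution: sum_val = 23
23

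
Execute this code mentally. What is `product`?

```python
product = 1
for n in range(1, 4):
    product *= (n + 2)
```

Let's trace through this code step by step.

Initialize: product = 1
Entering loop: for n in range(1, 4):

After execution: product = 60
60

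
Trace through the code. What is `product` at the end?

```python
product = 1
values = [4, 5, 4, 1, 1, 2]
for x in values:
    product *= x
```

Let's trace through this code step by step.

Initialize: product = 1
Initialize: values = [4, 5, 4, 1, 1, 2]
Entering loop: for x in values:

After execution: product = 160
160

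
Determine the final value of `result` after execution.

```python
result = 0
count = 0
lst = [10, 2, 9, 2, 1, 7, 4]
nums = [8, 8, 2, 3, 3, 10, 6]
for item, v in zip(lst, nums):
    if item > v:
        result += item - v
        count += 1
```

Let's trace through this code step by step.

Initialize: result = 0
Initialize: count = 0
Initialize: lst = [10, 2, 9, 2, 1, 7, 4]
Initialize: nums = [8, 8, 2, 3, 3, 10, 6]
Entering loop: for item, v in zip(lst, nums):

After execution: result = 9
9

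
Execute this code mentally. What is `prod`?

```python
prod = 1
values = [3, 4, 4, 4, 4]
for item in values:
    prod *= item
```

Let's trace through this code step by step.

Initialize: prod = 1
Initialize: values = [3, 4, 4, 4, 4]
Entering loop: for item in values:

After execution: prod = 768
768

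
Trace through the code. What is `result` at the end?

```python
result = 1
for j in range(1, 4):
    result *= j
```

Let's trace through this code step by step.

Initialize: result = 1
Entering loop: for j in range(1, 4):

After execution: result = 6
6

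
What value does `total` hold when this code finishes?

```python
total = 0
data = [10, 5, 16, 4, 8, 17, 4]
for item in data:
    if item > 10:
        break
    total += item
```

Let's trace through this code step by step.

Initialize: total = 0
Initialize: data = [10, 5, 16, 4, 8, 17, 4]
Entering loop: for item in data:

After execution: total = 15
15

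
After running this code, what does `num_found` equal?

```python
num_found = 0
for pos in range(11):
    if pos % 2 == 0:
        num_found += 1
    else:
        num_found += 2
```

Let's trace through this code step by step.

Initialize: num_found = 0
Entering loop: for pos in range(11):

After execution: num_found = 16
16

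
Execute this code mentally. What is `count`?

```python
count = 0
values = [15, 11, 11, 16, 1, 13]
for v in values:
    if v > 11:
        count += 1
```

Let's trace through this code step by step.

Initialize: count = 0
Initialize: values = [15, 11, 11, 16, 1, 13]
Entering loop: for v in values:

After execution: count = 3
3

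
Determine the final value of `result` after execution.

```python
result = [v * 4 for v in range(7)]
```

Let's trace through this code step by step.

Initialize: result = [v * 4 for v in range(7)]

After execution: result = [0, 4, 8, 12, 16, 20, 24]
[0, 4, 8, 12, 16, 20, 24]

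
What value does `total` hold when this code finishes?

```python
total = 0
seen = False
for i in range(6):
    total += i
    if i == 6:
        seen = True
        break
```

Let's trace through this code step by step.

Initialize: total = 0
Initialize: seen = False
Entering loop: for i in range(6):

After execution: total = 15
15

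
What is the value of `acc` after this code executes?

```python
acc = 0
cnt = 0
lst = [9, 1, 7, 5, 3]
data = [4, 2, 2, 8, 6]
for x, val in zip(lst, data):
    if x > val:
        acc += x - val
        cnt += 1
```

Let's trace through this code step by step.

Initialize: acc = 0
Initialize: cnt = 0
Initialize: lst = [9, 1, 7, 5, 3]
Initialize: data = [4, 2, 2, 8, 6]
Entering loop: for x, val in zip(lst, data):

After execution: acc = 10
10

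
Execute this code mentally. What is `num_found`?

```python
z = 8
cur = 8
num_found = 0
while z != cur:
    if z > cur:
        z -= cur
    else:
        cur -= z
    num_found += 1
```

Let's trace through this code step by step.

Initialize: z = 8
Initialize: cur = 8
Initialize: num_found = 0
Entering loop: while z != cur:

After execution: num_found = 0
0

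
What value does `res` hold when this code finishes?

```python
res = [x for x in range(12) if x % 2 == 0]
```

Let's trace through this code step by step.

Initialize: res = [x for x in range(12) if x % 2 == 0]

After execution: res = [0, 2, 4, 6, 8, 10]
[0, 2, 4, 6, 8, 10]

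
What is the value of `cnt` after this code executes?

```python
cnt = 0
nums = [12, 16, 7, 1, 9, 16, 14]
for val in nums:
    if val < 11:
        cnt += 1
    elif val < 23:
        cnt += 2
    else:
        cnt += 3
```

Let's trace through this code step by step.

Initialize: cnt = 0
Initialize: nums = [12, 16, 7, 1, 9, 16, 14]
Entering loop: for val in nums:

After execution: cnt = 11
11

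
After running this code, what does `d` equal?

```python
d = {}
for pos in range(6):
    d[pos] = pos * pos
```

Let's trace through this code step by step.

Initialize: d = {}
Entering loop: for pos in range(6):

After execution: d = {0: 0, 1: 1, 2: 4, 3: 9, 4: 16, 5: 25}
{0: 0, 1: 1, 2: 4, 3: 9, 4: 16, 5: 25}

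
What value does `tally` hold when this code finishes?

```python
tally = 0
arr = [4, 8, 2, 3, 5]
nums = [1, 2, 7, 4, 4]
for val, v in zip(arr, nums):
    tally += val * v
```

Let's trace through this code step by step.

Initialize: tally = 0
Initialize: arr = [4, 8, 2, 3, 5]
Initialize: nums = [1, 2, 7, 4, 4]
Entering loop: for val, v in zip(arr, nums):

After execution: tally = 66
66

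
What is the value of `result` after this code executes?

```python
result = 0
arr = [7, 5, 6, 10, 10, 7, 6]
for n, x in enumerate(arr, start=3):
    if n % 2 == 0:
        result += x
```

Let's trace through this code step by step.

Initialize: result = 0
Initialize: arr = [7, 5, 6, 10, 10, 7, 6]
Entering loop: for n, x in enumerate(arr, start=3):

After execution: result = 22
22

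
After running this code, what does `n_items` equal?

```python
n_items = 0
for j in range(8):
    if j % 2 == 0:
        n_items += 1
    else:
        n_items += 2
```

Let's trace through this code step by step.

Initialize: n_items = 0
Entering loop: for j in range(8):

After execution: n_items = 12
12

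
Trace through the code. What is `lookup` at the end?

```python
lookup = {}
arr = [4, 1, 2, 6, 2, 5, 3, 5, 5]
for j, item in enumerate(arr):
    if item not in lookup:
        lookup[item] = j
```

Let's trace through this code step by step.

Initialize: lookup = {}
Initialize: arr = [4, 1, 2, 6, 2, 5, 3, 5, 5]
Entering loop: for j, item in enumerate(arr):

After execution: lookup = {4: 0, 1: 1, 2: 2, 6: 3, 5: 5, 3: 6}
{4: 0, 1: 1, 2: 2, 6: 3, 5: 5, 3: 6}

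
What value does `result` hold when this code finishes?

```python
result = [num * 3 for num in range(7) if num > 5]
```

Let's trace through this code step by step.

Initialize: result = [num * 3 for num in range(7) if num > 5]

After execution: result = [18]
[18]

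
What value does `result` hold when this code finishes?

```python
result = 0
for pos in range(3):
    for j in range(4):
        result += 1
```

Let's trace through this code step by step.

Initialize: result = 0
Entering loop: for pos in range(3):

After execution: result = 12
12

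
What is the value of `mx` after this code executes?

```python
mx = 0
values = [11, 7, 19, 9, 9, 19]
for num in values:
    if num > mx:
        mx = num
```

Let's trace through this code step by step.

Initialize: mx = 0
Initialize: values = [11, 7, 19, 9, 9, 19]
Entering loop: for num in values:

After execution: mx = 19
19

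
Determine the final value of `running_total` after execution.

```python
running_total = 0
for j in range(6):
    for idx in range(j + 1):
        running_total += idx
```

Let's trace through this code step by step.

Initialize: running_total = 0
Entering loop: for j in range(6):

After execution: running_total = 35
35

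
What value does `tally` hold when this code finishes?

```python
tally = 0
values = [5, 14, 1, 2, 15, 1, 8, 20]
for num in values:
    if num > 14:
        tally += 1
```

Let's trace through this code step by step.

Initialize: tally = 0
Initialize: values = [5, 14, 1, 2, 15, 1, 8, 20]
Entering loop: for num in values:

After execution: tally = 2
2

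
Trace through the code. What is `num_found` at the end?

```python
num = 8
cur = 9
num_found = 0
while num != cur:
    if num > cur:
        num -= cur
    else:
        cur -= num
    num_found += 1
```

Let's trace through this code step by step.

Initialize: num = 8
Initialize: cur = 9
Initialize: num_found = 0
Entering loop: while num != cur:

After execution: num_found = 8
8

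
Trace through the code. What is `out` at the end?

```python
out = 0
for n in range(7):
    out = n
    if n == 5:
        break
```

Let's trace through this code step by step.

Initialize: out = 0
Entering loop: for n in range(7):

After execution: out = 5
5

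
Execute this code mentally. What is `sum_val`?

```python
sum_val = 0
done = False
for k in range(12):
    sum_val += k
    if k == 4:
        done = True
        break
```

Let's trace through this code step by step.

Initialize: sum_val = 0
Initialize: done = False
Entering loop: for k in range(12):

After execution: sum_val = 10
10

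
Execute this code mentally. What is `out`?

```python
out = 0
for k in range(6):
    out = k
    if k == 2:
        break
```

Let's trace through this code step by step.

Initialize: out = 0
Entering loop: for k in range(6):

After execution: out = 2
2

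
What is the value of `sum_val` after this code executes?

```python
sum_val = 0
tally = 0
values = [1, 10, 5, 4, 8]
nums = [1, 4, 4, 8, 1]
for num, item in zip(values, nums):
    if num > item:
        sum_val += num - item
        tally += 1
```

Let's trace through this code step by step.

Initialize: sum_val = 0
Initialize: tally = 0
Initialize: values = [1, 10, 5, 4, 8]
Initialize: nums = [1, 4, 4, 8, 1]
Entering loop: for num, item in zip(values, nums):

After execution: sum_val = 14
14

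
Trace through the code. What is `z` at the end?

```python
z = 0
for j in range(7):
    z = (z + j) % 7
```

Let's trace through this code step by step.

Initialize: z = 0
Entering loop: for j in range(7):

After execution: z = 0
0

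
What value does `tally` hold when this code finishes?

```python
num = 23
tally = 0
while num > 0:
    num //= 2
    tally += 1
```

Let's trace through this code step by step.

Initialize: num = 23
Initialize: tally = 0
Entering loop: while num > 0:

After execution: tally = 5
5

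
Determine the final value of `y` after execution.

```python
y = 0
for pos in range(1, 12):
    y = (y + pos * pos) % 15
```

Let's trace through this code step by step.

Initialize: y = 0
Entering loop: for pos in range(1, 12):

After execution: y = 11
11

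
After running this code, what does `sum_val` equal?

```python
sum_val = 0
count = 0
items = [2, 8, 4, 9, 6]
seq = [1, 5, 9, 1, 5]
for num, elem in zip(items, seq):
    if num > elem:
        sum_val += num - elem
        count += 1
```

Let's trace through this code step by step.

Initialize: sum_val = 0
Initialize: count = 0
Initialize: items = [2, 8, 4, 9, 6]
Initialize: seq = [1, 5, 9, 1, 5]
Entering loop: for num, elem in zip(items, seq):

After execution: sum_val = 13
13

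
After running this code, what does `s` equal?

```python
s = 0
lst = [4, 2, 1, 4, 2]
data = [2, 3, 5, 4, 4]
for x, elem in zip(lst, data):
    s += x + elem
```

Let's trace through this code step by step.

Initialize: s = 0
Initialize: lst = [4, 2, 1, 4, 2]
Initialize: data = [2, 3, 5, 4, 4]
Entering loop: for x, elem in zip(lst, data):

After execution: s = 31
31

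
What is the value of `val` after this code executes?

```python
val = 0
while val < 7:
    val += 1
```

Let's trace through this code step by step.

Initialize: val = 0
Entering loop: while val < 7:

After execution: val = 7
7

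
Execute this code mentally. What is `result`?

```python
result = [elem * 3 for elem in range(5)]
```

Let's trace through this code step by step.

Initialize: result = [elem * 3 for elem in range(5)]

After execution: result = [0, 3, 6, 9, 12]
[0, 3, 6, 9, 12]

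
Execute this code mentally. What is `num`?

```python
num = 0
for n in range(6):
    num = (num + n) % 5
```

Let's trace through this code step by step.

Initialize: num = 0
Entering loop: for n in range(6):

After execution: num = 0
0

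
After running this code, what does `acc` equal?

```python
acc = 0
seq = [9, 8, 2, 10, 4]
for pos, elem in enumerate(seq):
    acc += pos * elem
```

Let's trace through this code step by step.

Initialize: acc = 0
Initialize: seq = [9, 8, 2, 10, 4]
Entering loop: for pos, elem in enumerate(seq):

After execution: acc = 58
58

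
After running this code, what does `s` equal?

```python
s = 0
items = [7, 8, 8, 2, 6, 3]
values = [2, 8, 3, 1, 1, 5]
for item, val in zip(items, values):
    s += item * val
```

Let's trace through this code step by step.

Initialize: s = 0
Initialize: items = [7, 8, 8, 2, 6, 3]
Initialize: values = [2, 8, 3, 1, 1, 5]
Entering loop: for item, val in zip(items, values):

After execution: s = 125
125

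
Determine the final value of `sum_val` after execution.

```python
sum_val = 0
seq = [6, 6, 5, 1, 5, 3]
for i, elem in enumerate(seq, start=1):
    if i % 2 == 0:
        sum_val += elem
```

Let's trace through this code step by step.

Initialize: sum_val = 0
Initialize: seq = [6, 6, 5, 1, 5, 3]
Entering loop: for i, elem in enumerate(seq, start=1):

After execution: sum_val = 10
10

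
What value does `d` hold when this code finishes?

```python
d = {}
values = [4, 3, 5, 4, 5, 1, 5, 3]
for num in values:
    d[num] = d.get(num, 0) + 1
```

Let's trace through this code step by step.

Initialize: d = {}
Initialize: values = [4, 3, 5, 4, 5, 1, 5, 3]
Entering loop: for num in values:

After execution: d = {4: 2, 3: 2, 5: 3, 1: 1}
{4: 2, 3: 2, 5: 3, 1: 1}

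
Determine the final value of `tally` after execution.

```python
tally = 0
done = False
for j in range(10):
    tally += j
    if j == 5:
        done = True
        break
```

Let's trace through this code step by step.

Initialize: tally = 0
Initialize: done = False
Entering loop: for j in range(10):

After execution: tally = 15
15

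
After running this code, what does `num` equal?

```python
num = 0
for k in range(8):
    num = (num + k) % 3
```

Let's trace through this code step by step.

Initialize: num = 0
Entering loop: for k in range(8):

After execution: num = 1
1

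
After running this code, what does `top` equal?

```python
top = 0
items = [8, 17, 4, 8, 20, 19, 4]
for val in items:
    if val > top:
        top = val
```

Let's trace through this code step by step.

Initialize: top = 0
Initialize: items = [8, 17, 4, 8, 20, 19, 4]
Entering loop: for val in items:

After execution: top = 20
20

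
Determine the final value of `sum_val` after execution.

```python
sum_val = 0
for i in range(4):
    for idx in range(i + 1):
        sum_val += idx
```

Let's trace through this code step by step.

Initialize: sum_val = 0
Entering loop: for i in range(4):

After execution: sum_val = 10
10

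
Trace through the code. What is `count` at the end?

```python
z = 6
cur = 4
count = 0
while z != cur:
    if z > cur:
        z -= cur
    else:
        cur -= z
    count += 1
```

Let's trace through this code step by step.

Initialize: z = 6
Initialize: cur = 4
Initialize: count = 0
Entering loop: while z != cur:

After execution: count = 2
2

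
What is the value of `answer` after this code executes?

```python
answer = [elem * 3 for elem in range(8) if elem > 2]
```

Let's trace through this code step by step.

Initialize: answer = [elem * 3 for elem in range(8) if elem > 2]

After execution: answer = [9, 12, 15, 18, 21]
[9, 12, 15, 18, 21]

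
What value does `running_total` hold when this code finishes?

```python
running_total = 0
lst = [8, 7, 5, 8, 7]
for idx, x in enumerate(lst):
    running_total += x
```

Let's trace through this code step by step.

Initialize: running_total = 0
Initialize: lst = [8, 7, 5, 8, 7]
Entering loop: for idx, x in enumerate(lst):

After execution: running_total = 35
35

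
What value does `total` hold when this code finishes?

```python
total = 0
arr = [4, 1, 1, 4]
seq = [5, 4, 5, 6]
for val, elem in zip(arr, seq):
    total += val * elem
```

Let's trace through this code step by step.

Initialize: total = 0
Initialize: arr = [4, 1, 1, 4]
Initialize: seq = [5, 4, 5, 6]
Entering loop: for val, elem in zip(arr, seq):

After execution: total = 53
53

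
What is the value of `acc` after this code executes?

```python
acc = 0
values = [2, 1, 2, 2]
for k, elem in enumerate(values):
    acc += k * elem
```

Let's trace through this code step by step.

Initialize: acc = 0
Initialize: values = [2, 1, 2, 2]
Entering loop: for k, elem in enumerate(values):

After execution: acc = 11
11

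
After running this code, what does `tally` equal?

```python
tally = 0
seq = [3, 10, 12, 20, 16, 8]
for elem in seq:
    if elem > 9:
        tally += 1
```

Let's trace through this code step by step.

Initialize: tally = 0
Initialize: seq = [3, 10, 12, 20, 16, 8]
Entering loop: for elem in seq:

After execution: tally = 4
4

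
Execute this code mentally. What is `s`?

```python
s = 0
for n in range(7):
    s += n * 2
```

Let's trace through this code step by step.

Initialize: s = 0
Entering loop: for n in range(7):

After execution: s = 42
42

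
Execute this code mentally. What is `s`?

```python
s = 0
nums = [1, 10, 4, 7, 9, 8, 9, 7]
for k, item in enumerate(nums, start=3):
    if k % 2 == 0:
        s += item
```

Let's trace through this code step by step.

Initialize: s = 0
Initialize: nums = [1, 10, 4, 7, 9, 8, 9, 7]
Entering loop: for k, item in enumerate(nums, start=3):

After execution: s = 32
32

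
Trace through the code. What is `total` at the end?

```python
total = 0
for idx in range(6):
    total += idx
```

Let's trace through this code step by step.

Initialize: total = 0
Entering loop: for idx in range(6):

After execution: total = 15
15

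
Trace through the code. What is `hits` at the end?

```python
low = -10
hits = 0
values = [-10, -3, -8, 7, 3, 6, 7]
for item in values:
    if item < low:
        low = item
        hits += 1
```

Let's trace through this code step by step.

Initialize: low = -10
Initialize: hits = 0
Initialize: values = [-10, -3, -8, 7, 3, 6, 7]
Entering loop: for item in values:

After execution: hits = 0
0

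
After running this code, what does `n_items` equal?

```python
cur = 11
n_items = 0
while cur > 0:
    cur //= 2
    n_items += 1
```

Let's trace through this code step by step.

Initialize: cur = 11
Initialize: n_items = 0
Entering loop: while cur > 0:

After execution: n_items = 4
4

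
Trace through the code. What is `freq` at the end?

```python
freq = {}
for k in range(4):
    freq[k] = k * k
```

Let's trace through this code step by step.

Initialize: freq = {}
Entering loop: for k in range(4):

After execution: freq = {0: 0, 1: 1, 2: 4, 3: 9}
{0: 0, 1: 1, 2: 4, 3: 9}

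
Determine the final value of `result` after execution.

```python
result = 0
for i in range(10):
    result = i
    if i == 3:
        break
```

Let's trace through this code step by step.

Initialize: result = 0
Entering loop: for i in range(10):

After execution: result = 3
3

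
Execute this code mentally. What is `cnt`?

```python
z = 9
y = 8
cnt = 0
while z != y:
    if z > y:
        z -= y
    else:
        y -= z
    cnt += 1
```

Let's trace through this code step by step.

Initialize: z = 9
Initialize: y = 8
Initialize: cnt = 0
Entering loop: while z != y:

After execution: cnt = 8
8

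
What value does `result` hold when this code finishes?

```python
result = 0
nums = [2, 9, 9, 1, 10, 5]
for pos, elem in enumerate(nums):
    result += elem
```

Let's trace through this code step by step.

Initialize: result = 0
Initialize: nums = [2, 9, 9, 1, 10, 5]
Entering loop: for pos, elem in enumerate(nums):

After execution: result = 36
36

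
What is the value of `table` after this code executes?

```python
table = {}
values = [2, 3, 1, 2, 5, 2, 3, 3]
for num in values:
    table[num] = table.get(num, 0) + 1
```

Let's trace through this code step by step.

Initialize: table = {}
Initialize: values = [2, 3, 1, 2, 5, 2, 3, 3]
Entering loop: for num in values:

After execution: table = {2: 3, 3: 3, 1: 1, 5: 1}
{2: 3, 3: 3, 1: 1, 5: 1}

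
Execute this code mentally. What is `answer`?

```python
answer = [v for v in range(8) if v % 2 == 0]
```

Let's trace through this code step by step.

Initialize: answer = [v for v in range(8) if v % 2 == 0]

After execution: answer = [0, 2, 4, 6]
[0, 2, 4, 6]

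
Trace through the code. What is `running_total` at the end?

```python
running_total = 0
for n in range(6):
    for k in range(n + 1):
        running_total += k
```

Let's trace through this code step by step.

Initialize: running_total = 0
Entering loop: for n in range(6):

After execution: running_total = 35
35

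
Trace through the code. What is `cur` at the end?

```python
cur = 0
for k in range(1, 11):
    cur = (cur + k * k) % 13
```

Let's trace through this code step by step.

Initialize: cur = 0
Entering loop: for k in range(1, 11):

After execution: cur = 8
8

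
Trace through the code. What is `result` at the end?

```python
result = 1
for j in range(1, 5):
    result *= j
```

Let's trace through this code step by step.

Initialize: result = 1
Entering loop: for j in range(1, 5):

After execution: result = 24
24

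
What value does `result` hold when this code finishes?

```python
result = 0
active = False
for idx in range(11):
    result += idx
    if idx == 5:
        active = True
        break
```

Let's trace through this code step by step.

Initialize: result = 0
Initialize: active = False
Entering loop: for idx in range(11):

After execution: result = 15
15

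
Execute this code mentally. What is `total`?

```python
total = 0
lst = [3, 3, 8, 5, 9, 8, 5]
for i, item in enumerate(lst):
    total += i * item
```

Let's trace through this code step by step.

Initialize: total = 0
Initialize: lst = [3, 3, 8, 5, 9, 8, 5]
Entering loop: for i, item in enumerate(lst):

After execution: total = 140
140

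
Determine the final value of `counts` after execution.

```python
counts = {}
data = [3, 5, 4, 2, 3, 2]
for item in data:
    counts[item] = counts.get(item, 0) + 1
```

Let's trace through this code step by step.

Initialize: counts = {}
Initialize: data = [3, 5, 4, 2, 3, 2]
Entering loop: for item in data:

After execution: counts = {3: 2, 5: 1, 4: 1, 2: 2}
{3: 2, 5: 1, 4: 1, 2: 2}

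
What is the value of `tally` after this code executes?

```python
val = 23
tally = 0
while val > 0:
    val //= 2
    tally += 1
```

Let's trace through this code step by step.

Initialize: val = 23
Initialize: tally = 0
Entering loop: while val > 0:

After execution: tally = 5
5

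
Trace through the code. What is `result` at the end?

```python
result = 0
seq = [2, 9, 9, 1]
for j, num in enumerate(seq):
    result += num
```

Let's trace through this code step by step.

Initialize: result = 0
Initialize: seq = [2, 9, 9, 1]
Entering loop: for j, num in enumerate(seq):

After execution: result = 21
21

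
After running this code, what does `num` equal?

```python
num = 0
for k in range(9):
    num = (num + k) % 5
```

Let's trace through this code step by step.

Initialize: num = 0
Entering loop: for k in range(9):

After execution: num = 1
1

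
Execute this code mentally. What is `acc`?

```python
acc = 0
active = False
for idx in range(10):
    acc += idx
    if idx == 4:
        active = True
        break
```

Let's trace through this code step by step.

Initialize: acc = 0
Initialize: active = False
Entering loop: for idx in range(10):

After execution: acc = 10
10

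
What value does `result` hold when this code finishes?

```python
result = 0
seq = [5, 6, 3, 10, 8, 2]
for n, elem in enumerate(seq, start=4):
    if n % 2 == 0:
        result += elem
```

Let's trace through this code step by step.

Initialize: result = 0
Initialize: seq = [5, 6, 3, 10, 8, 2]
Entering loop: for n, elem in enumerate(seq, start=4):

After execution: result = 16
16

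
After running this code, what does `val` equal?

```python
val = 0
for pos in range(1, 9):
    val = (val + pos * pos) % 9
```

Let's trace through this code step by step.

Initialize: val = 0
Entering loop: for pos in range(1, 9):

After execution: val = 6
6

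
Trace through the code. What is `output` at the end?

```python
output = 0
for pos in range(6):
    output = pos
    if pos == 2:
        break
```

Let's trace through this code step by step.

Initialize: output = 0
Entering loop: for pos in range(6):

After execution: output = 2
2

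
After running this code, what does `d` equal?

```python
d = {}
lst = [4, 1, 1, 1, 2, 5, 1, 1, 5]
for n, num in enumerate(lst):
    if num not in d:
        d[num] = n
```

Let's trace through this code step by step.

Initialize: d = {}
Initialize: lst = [4, 1, 1, 1, 2, 5, 1, 1, 5]
Entering loop: for n, num in enumerate(lst):

After execution: d = {4: 0, 1: 1, 2: 4, 5: 5}
{4: 0, 1: 1, 2: 4, 5: 5}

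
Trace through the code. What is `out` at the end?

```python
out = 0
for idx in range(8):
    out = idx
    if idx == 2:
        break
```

Let's trace through this code step by step.

Initialize: out = 0
Entering loop: for idx in range(8):

After execution: out = 2
2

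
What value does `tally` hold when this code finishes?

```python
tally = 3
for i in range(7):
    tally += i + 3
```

Let's trace through this code step by step.

Initialize: tally = 3
Entering loop: for i in range(7):

After execution: tally = 45
45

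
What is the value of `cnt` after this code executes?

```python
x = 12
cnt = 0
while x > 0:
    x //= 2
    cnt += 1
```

Let's trace through this code step by step.

Initialize: x = 12
Initialize: cnt = 0
Entering loop: while x > 0:

After execution: cnt = 4
4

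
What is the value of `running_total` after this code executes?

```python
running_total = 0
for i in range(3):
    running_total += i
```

Let's trace through this code step by step.

Initialize: running_total = 0
Entering loop: for i in range(3):

After execution: running_total = 3
3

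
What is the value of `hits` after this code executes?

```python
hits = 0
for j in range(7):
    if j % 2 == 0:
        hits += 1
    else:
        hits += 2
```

Let's trace through this code step by step.

Initialize: hits = 0
Entering loop: for j in range(7):

After execution: hits = 10
10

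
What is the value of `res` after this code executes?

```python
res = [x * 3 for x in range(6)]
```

Let's trace through this code step by step.

Initialize: res = [x * 3 for x in range(6)]

After execution: res = [0, 3, 6, 9, 12, 15]
[0, 3, 6, 9, 12, 15]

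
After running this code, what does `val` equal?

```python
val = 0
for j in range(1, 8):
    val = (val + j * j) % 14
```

Let's trace through this code step by step.

Initialize: val = 0
Entering loop: for j in range(1, 8):

After execution: val = 0
0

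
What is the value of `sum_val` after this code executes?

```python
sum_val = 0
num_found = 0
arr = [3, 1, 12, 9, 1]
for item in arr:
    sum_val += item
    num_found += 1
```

Let's trace through this code step by step.

Initialize: sum_val = 0
Initialize: num_found = 0
Initialize: arr = [3, 1, 12, 9, 1]
Entering loop: for item in arr:

After execution: sum_val = 26
26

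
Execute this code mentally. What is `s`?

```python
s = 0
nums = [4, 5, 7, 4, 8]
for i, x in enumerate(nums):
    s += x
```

Let's trace through this code step by step.

Initialize: s = 0
Initialize: nums = [4, 5, 7, 4, 8]
Entering loop: for i, x in enumerate(nums):

After execution: s = 28
28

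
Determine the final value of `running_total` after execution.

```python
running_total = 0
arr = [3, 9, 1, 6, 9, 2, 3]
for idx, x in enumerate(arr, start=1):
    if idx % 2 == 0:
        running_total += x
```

Let's trace through this code step by step.

Initialize: running_total = 0
Initialize: arr = [3, 9, 1, 6, 9, 2, 3]
Entering loop: for idx, x in enumerate(arr, start=1):

After execution: running_total = 17
17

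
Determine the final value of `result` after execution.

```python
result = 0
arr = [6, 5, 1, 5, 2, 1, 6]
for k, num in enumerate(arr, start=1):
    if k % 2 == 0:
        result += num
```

Let's trace through this code step by step.

Initialize: result = 0
Initialize: arr = [6, 5, 1, 5, 2, 1, 6]
Entering loop: for k, num in enumerate(arr, start=1):

After execution: result = 11
11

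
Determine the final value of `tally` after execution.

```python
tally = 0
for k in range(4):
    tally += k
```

Let's trace through this code step by step.

Initialize: tally = 0
Entering loop: for k in range(4):

After execution: tally = 6
6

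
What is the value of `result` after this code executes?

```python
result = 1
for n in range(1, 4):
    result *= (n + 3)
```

Let's trace through this code step by step.

Initialize: result = 1
Entering loop: for n in range(1, 4):

After execution: result = 120
120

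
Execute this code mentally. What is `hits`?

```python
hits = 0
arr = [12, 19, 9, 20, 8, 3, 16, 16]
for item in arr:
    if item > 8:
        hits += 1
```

Let's trace through this code step by step.

Initialize: hits = 0
Initialize: arr = [12, 19, 9, 20, 8, 3, 16, 16]
Entering loop: for item in arr:

After execution: hits = 6
6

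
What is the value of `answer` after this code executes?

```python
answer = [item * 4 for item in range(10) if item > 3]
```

Let's trace through this code step by step.

Initialize: answer = [item * 4 for item in range(10) if item > 3]

After execution: answer = [16, 20, 24, 28, 32, 36]
[16, 20, 24, 28, 32, 36]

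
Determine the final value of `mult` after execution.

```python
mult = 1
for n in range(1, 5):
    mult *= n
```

Let's trace through this code step by step.

Initialize: mult = 1
Entering loop: for n in range(1, 5):

After execution: mult = 24
24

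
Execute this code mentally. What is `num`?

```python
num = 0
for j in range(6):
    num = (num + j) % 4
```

Let's trace through this code step by step.

Initialize: num = 0
Entering loop: for j in range(6):

After execution: num = 3
3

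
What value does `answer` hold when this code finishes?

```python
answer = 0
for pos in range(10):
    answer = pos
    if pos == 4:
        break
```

Let's trace through this code step by step.

Initialize: answer = 0
Entering loop: for pos in range(10):

After execution: answer = 4
4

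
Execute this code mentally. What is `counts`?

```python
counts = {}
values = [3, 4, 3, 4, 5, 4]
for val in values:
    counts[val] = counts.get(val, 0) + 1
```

Let's trace through this code step by step.

Initialize: counts = {}
Initialize: values = [3, 4, 3, 4, 5, 4]
Entering loop: for val in values:

After execution: counts = {3: 2, 4: 3, 5: 1}
{3: 2, 4: 3, 5: 1}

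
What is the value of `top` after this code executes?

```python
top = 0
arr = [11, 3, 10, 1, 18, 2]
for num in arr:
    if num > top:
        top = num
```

Let's trace through this code step by step.

Initialize: top = 0
Initialize: arr = [11, 3, 10, 1, 18, 2]
Entering loop: for num in arr:

After execution: top = 18
18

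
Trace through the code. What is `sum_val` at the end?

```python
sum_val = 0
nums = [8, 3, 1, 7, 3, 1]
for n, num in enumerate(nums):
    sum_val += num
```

Let's trace through this code step by step.

Initialize: sum_val = 0
Initialize: nums = [8, 3, 1, 7, 3, 1]
Entering loop: for n, num in enumerate(nums):

After execution: sum_val = 23
23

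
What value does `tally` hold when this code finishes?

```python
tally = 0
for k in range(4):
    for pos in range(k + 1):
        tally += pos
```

Let's trace through this code step by step.

Initialize: tally = 0
Entering loop: for k in range(4):

After execution: tally = 10
10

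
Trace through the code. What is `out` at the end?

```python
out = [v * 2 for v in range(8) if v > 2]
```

Let's trace through this code step by step.

Initialize: out = [v * 2 for v in range(8) if v > 2]

After execution: out = [6, 8, 10, 12, 14]
[6, 8, 10, 12, 14]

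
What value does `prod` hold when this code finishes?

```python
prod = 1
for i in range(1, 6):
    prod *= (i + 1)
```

Let's trace through this code step by step.

Initialize: prod = 1
Entering loop: for i in range(1, 6):

After execution: prod = 720
720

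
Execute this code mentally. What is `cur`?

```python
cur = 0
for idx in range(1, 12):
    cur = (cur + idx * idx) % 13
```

Let's trace through this code step by step.

Initialize: cur = 0
Entering loop: for idx in range(1, 12):

After execution: cur = 12
12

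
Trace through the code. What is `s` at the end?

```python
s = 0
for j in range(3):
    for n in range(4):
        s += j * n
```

Let's trace through this code step by step.

Initialize: s = 0
Entering loop: for j in range(3):

After execution: s = 18
18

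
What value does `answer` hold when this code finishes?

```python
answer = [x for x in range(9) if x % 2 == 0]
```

Let's trace through this code step by step.

Initialize: answer = [x for x in range(9) if x % 2 == 0]

After execution: answer = [0, 2, 4, 6, 8]
[0, 2, 4, 6, 8]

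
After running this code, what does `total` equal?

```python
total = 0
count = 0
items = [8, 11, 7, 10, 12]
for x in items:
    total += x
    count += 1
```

Let's trace through this code step by step.

Initialize: total = 0
Initialize: count = 0
Initialize: items = [8, 11, 7, 10, 12]
Entering loop: for x in items:

After execution: total = 48
48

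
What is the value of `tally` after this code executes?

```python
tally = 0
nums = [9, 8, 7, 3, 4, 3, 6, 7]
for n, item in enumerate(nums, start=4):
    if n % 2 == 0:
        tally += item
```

Let's trace through this code step by step.

Initialize: tally = 0
Initialize: nums = [9, 8, 7, 3, 4, 3, 6, 7]
Entering loop: for n, item in enumerate(nums, start=4):

After execution: tally = 26
26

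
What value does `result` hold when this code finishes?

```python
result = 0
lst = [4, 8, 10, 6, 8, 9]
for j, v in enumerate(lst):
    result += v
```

Let's trace through this code step by step.

Initialize: result = 0
Initialize: lst = [4, 8, 10, 6, 8, 9]
Entering loop: for j, v in enumerate(lst):

After execution: result = 45
45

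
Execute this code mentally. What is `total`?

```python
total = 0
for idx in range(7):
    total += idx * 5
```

Let's trace through this code step by step.

Initialize: total = 0
Entering loop: for idx in range(7):

After execution: total = 105
105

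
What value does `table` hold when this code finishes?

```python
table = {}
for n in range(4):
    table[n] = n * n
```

Let's trace through this code step by step.

Initialize: table = {}
Entering loop: for n in range(4):

After execution: table = {0: 0, 1: 1, 2: 4, 3: 9}
{0: 0, 1: 1, 2: 4, 3: 9}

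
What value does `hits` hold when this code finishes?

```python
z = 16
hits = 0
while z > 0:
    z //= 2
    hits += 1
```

Let's trace through this code step by step.

Initialize: z = 16
Initialize: hits = 0
Entering loop: while z > 0:

After execution: hits = 5
5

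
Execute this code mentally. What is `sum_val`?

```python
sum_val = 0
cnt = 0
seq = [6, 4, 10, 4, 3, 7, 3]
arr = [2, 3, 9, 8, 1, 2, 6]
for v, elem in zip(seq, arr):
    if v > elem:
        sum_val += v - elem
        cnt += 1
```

Let's trace through this code step by step.

Initialize: sum_val = 0
Initialize: cnt = 0
Initialize: seq = [6, 4, 10, 4, 3, 7, 3]
Initialize: arr = [2, 3, 9, 8, 1, 2, 6]
Entering loop: for v, elem in zip(seq, arr):

After execution: sum_val = 13
13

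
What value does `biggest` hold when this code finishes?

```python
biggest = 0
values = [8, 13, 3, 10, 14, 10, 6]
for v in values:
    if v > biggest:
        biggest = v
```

Let's trace through this code step by step.

Initialize: biggest = 0
Initialize: values = [8, 13, 3, 10, 14, 10, 6]
Entering loop: for v in values:

After execution: biggest = 14
14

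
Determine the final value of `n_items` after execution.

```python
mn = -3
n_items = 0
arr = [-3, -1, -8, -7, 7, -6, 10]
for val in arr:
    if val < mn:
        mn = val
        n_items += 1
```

Let's trace through this code step by step.

Initialize: mn = -3
Initialize: n_items = 0
Initialize: arr = [-3, -1, -8, -7, 7, -6, 10]
Entering loop: for val in arr:

After execution: n_items = 1
1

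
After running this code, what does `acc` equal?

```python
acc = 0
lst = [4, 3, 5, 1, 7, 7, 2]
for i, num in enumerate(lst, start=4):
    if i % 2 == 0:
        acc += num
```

Let's trace through this code step by step.

Initialize: acc = 0
Initialize: lst = [4, 3, 5, 1, 7, 7, 2]
Entering loop: for i, num in enumerate(lst, start=4):

After execution: acc = 18
18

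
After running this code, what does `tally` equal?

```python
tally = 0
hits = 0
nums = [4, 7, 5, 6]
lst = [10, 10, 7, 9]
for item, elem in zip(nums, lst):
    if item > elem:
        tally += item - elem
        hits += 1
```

Let's trace through this code step by step.

Initialize: tally = 0
Initialize: hits = 0
Initialize: nums = [4, 7, 5, 6]
Initialize: lst = [10, 10, 7, 9]
Entering loop: for item, elem in zip(nums, lst):

After execution: tally = 0
0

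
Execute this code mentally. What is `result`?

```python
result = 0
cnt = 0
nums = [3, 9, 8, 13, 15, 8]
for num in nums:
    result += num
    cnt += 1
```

Let's trace through this code step by step.

Initialize: result = 0
Initialize: cnt = 0
Initialize: nums = [3, 9, 8, 13, 15, 8]
Entering loop: for num in nums:

After execution: result = 56
56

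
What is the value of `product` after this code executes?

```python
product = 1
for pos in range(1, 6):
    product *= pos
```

Let's trace through this code step by step.

Initialize: product = 1
Entering loop: for pos in range(1, 6):

After execution: product = 120
120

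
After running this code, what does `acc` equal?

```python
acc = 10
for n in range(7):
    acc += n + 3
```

Let's trace through this code step by step.

Initialize: acc = 10
Entering loop: for n in range(7):

After execution: acc = 52
52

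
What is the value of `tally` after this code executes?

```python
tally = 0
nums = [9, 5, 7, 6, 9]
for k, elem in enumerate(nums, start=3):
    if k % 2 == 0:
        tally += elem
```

Let's trace through this code step by step.

Initialize: tally = 0
Initialize: nums = [9, 5, 7, 6, 9]
Entering loop: for k, elem in enumerate(nums, start=3):

After execution: tally = 11
11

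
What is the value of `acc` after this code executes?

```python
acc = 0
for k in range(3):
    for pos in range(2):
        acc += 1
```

Let's trace through this code step by step.

Initialize: acc = 0
Entering loop: for k in range(3):

After execution: acc = 6
6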